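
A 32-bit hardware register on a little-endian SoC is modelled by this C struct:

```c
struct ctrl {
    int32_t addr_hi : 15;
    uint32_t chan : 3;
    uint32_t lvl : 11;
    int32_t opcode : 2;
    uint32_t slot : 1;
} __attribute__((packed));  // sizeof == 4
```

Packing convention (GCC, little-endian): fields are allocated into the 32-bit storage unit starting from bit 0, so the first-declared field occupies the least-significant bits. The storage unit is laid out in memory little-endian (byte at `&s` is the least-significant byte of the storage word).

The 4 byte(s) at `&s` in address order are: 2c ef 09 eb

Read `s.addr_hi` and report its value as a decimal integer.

[0]=0x2c [1]=0xef [2]=0x09 [3]=0xeb (little-endian) → word 0xeb09ef2c
addr_hi:15 @ bit 0 → (0xeb09ef2c>>0)&0x7fff = 0x6f2c  ←
chan:3 @ bit 15 → (0xeb09ef2c>>15)&0x7 = 0x3
lvl:11 @ bit 18 → (0xeb09ef2c>>18)&0x7ff = 0x2c2
opcode:2 @ bit 29 → (0xeb09ef2c>>29)&0x3 = 0x3
slot:1 @ bit 31 → (0xeb09ef2c>>31)&0x1 = 0x1
addr_hi signed 15b, MSB=1: 28460 - 32768 = -4308

-4308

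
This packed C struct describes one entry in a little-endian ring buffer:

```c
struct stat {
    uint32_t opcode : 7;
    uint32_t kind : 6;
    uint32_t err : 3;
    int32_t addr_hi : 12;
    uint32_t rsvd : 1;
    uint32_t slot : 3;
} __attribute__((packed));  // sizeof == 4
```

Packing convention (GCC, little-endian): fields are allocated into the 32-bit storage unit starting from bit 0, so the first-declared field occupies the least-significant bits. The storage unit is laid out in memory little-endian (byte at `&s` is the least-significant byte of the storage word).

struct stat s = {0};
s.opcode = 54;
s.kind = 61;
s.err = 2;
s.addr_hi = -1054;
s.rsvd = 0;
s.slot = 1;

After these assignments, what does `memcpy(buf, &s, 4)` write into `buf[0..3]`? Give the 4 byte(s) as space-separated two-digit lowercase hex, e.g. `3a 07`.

opcode:7 = 54 → 0x36 << 0 → word 0x00000036
kind:6 = 61 → 0x3d << 7 → word 0x00001eb6
err:3 = 2 → 0x2 << 13 → word 0x00005eb6
addr_hi:12 = -1054 → 0xbe2 << 16 → word 0x0be25eb6
rsvd:1 = 0 → 0x0 << 28 → word 0x0be25eb6
slot:3 = 1 → 0x1 << 29 → word 0x2be25eb6
word = 0x2be25eb6 → little-endian bytes:
  [0]=0xb6  [1]=0x5e  [2]=0xe2  [3]=0x2b

b6 5e e2 2b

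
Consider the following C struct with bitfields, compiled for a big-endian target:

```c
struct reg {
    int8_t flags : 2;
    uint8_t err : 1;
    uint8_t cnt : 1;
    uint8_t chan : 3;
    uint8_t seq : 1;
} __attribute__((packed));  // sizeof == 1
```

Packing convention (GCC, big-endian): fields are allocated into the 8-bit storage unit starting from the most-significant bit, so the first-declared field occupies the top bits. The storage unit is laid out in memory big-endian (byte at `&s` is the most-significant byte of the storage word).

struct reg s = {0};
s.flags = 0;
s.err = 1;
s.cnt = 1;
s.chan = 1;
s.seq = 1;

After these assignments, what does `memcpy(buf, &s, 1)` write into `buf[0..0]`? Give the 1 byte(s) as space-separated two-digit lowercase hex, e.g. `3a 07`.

33

flags:2 = 0 → 0x0 << 6 → word 0x00
err:1 = 1 → 0x1 << 5 → word 0x20
cnt:1 = 1 → 0x1 << 4 → word 0x30
chan:3 = 1 → 0x1 << 1 → word 0x32
seq:1 = 1 → 0x1 << 0 → word 0x33
word = 0x33 → big-endian bytes:
  [0]=0x33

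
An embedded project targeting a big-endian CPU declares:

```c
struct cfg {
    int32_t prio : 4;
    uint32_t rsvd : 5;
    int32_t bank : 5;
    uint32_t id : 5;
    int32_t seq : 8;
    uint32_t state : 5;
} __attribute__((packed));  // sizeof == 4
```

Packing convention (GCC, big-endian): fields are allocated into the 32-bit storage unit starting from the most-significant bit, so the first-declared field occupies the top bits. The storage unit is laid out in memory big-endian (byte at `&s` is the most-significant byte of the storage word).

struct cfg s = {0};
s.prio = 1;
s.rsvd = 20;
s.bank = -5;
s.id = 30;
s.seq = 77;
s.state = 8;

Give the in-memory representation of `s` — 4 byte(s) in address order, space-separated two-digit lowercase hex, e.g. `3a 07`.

1a 6f c9 a8

[28+:4] prio=1 & 0xf = 0x1; word=0x10000000
[23+:5] rsvd=20 & 0x1f = 0x14; word=0x1a000000
[18+:5] bank=-5 & 0x1f = 0x1b; word=0x1a6c0000
[13+:5] id=30 & 0x1f = 0x1e; word=0x1a6fc000
[5+:8] seq=77 & 0xff = 0x4d; word=0x1a6fc9a0
[0+:5] state=8 & 0x1f = 0x8; word=0x1a6fc9a8
word = 0x1a6fc9a8 → big-endian bytes:
  [0]=0x1a  [1]=0x6f  [2]=0xc9  [3]=0xa8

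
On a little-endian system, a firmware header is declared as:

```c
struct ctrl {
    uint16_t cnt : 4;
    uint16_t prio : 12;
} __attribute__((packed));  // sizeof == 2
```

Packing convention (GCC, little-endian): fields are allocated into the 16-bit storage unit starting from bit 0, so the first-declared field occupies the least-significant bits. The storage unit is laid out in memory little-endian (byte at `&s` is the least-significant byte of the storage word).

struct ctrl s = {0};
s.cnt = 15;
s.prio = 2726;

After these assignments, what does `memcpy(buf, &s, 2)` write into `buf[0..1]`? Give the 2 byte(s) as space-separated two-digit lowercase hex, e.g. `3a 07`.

6f aa

cnt:4 = 15 → 0xf << 0 → word 0x000f
prio:12 = 2726 → 0xaa6 << 4 → word 0xaa6f
word = 0xaa6f → little-endian bytes:
  [0]=0x6f  [1]=0xaa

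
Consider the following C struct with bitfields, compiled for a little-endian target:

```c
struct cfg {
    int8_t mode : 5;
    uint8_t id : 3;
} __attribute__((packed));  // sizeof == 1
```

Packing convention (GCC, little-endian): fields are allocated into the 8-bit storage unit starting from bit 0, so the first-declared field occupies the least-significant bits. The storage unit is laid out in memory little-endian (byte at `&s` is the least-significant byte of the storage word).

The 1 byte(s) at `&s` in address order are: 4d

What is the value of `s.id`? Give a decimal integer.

2

[0]=0x4d (little-endian) → word 0x4d
mode:5 @ bit 0 → (0x4d>>0)&0x1f = 0xd
id:3 @ bit 5 → (0x4d>>5)&0x7 = 0x2  ←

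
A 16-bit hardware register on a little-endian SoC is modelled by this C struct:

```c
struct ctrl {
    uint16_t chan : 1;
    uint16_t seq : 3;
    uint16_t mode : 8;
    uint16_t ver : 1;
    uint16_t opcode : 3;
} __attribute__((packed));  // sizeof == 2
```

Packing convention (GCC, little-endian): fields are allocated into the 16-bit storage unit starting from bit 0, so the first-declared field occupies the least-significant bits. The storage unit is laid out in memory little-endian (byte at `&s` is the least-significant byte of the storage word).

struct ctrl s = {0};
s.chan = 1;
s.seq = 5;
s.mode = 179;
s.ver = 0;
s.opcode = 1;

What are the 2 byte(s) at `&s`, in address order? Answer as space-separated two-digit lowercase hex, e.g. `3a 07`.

3b 2b

chan (1b) val=1 bits=0x1 at bit 0: 0x0001
seq (3b) val=5 bits=0x5 at bit 1: 0x000b
mode (8b) val=179 bits=0xb3 at bit 4: 0x0b3b
ver (1b) val=0 bits=0x0 at bit 12: 0x0b3b
opcode (3b) val=1 bits=0x1 at bit 13: 0x2b3b
word = 0x2b3b → little-endian bytes:
  [0]=0x3b  [1]=0x2b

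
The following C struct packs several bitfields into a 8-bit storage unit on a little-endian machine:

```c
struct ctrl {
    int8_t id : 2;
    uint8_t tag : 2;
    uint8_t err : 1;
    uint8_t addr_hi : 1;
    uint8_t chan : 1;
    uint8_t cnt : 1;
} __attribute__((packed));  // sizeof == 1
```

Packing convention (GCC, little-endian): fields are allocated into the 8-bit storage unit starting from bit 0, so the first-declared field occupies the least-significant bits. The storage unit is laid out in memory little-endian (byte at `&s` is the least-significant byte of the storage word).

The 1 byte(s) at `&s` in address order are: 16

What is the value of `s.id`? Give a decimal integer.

[0]=0x16 (little-endian) → word 0x16
id:2 @ bit 0 → (0x16>>0)&0x3 = 0x2  ←
tag:2 @ bit 2 → (0x16>>2)&0x3 = 0x1
err:1 @ bit 4 → (0x16>>4)&0x1 = 0x1
addr_hi:1 @ bit 5 → (0x16>>5)&0x1 = 0x0
chan:1 @ bit 6 → (0x16>>6)&0x1 = 0x0
cnt:1 @ bit 7 → (0x16>>7)&0x1 = 0x0
id signed 2b, MSB=1: 2 - 4 = -2

-2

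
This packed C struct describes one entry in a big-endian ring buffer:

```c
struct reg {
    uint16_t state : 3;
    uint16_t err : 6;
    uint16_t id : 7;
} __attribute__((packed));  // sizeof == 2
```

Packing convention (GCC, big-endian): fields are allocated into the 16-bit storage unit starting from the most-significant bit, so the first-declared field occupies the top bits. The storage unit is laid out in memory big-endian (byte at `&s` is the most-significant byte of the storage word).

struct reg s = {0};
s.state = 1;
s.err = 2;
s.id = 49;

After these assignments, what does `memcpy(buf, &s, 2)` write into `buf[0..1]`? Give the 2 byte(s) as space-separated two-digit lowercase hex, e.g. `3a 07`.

21 31

state (3b) val=1 bits=0x1 at bit 13: 0x2000
err (6b) val=2 bits=0x2 at bit 7: 0x2100
id (7b) val=49 bits=0x31 at bit 0: 0x2131
word = 0x2131 → big-endian bytes:
  [0]=0x21  [1]=0x31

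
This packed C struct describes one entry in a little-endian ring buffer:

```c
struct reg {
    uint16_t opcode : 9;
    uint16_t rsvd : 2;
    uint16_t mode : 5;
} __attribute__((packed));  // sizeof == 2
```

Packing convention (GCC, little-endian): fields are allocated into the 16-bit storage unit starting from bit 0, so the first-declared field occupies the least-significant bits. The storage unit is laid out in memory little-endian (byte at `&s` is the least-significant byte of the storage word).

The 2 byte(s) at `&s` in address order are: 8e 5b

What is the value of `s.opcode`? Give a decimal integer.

398

[0]=0x8e [1]=0x5b (little-endian) → word 0x5b8e
opcode [0+:9] = (word>>0) & 0x1ff = 398  ←
rsvd [9+:2] = (word>>9) & 0x3 = 1
mode [11+:5] = (word>>11) & 0x1f = 11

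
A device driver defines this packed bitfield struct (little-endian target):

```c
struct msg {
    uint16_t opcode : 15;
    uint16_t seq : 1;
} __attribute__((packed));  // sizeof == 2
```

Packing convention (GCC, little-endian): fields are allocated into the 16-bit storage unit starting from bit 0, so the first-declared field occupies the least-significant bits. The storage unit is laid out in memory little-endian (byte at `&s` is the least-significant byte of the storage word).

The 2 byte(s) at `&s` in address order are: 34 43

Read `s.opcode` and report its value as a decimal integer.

17204

[0]=0x34 [1]=0x43 (little-endian) → word 0x4334
opcode:15 @ bit 0 → (0x4334>>0)&0x7fff = 0x4334  ←
seq:1 @ bit 15 → (0x4334>>15)&0x1 = 0x0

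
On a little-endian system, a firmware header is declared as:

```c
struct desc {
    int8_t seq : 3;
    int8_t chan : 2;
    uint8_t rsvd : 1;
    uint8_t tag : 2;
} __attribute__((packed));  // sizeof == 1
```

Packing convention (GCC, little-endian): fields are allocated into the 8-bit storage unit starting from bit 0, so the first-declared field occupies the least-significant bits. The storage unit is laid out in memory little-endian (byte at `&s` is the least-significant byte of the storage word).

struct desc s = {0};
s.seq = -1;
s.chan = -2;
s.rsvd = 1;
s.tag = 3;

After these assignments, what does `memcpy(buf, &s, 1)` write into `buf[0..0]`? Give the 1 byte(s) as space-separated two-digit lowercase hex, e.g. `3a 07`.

seq (3b) val=-1 bits=0x7 at bit 0: 0x07
chan (2b) val=-2 bits=0x2 at bit 3: 0x17
rsvd (1b) val=1 bits=0x1 at bit 5: 0x37
tag (2b) val=3 bits=0x3 at bit 6: 0xf7
word = 0xf7 → little-endian bytes:
  [0]=0xf7

f7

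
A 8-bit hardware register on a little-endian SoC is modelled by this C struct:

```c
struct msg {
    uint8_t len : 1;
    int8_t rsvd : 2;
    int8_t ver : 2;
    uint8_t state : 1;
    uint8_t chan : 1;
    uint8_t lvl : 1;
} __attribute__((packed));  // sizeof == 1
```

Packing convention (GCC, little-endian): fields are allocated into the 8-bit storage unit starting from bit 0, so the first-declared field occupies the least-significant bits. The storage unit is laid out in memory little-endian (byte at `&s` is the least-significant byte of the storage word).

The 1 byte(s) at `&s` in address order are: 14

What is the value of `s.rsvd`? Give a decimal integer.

[0]=0x14 (little-endian) → word 0x14
len:1 @ bit 0 → (0x14>>0)&0x1 = 0x0
rsvd:2 @ bit 1 → (0x14>>1)&0x3 = 0x2  ←
ver:2 @ bit 3 → (0x14>>3)&0x3 = 0x2
state:1 @ bit 5 → (0x14>>5)&0x1 = 0x0
chan:1 @ bit 6 → (0x14>>6)&0x1 = 0x0
lvl:1 @ bit 7 → (0x14>>7)&0x1 = 0x0
rsvd signed 2b, MSB=1: 2 - 4 = -2

-2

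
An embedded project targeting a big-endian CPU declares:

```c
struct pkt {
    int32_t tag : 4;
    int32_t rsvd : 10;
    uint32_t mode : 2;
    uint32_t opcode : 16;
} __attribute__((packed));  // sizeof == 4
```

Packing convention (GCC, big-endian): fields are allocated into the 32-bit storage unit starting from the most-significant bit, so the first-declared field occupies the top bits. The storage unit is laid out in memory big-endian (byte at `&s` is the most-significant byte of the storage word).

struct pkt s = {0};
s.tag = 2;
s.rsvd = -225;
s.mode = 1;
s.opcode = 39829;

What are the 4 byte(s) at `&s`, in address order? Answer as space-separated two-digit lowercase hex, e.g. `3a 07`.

[28+:4] tag=2 & 0xf = 0x2; word=0x20000000
[18+:10] rsvd=-225 & 0x3ff = 0x31f; word=0x2c7c0000
[16+:2] mode=1 & 0x3 = 0x1; word=0x2c7d0000
[0+:16] opcode=39829 & 0xffff = 0x9b95; word=0x2c7d9b95
word = 0x2c7d9b95 → big-endian bytes:
  [0]=0x2c  [1]=0x7d  [2]=0x9b  [3]=0x95

2c 7d 9b 95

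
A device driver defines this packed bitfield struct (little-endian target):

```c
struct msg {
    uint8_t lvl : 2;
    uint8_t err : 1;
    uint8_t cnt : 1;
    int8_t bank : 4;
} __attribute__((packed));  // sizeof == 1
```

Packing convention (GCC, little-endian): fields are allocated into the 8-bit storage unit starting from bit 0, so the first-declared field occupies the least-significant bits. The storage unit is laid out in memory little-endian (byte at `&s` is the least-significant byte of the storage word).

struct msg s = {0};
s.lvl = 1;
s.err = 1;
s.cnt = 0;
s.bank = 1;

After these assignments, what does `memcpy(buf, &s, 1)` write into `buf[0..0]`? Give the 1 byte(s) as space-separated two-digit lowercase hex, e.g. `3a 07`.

lvl:2 = 1 → 0x1 << 0 → word 0x01
err:1 = 1 → 0x1 << 2 → word 0x05
cnt:1 = 0 → 0x0 << 3 → word 0x05
bank:4 = 1 → 0x1 << 4 → word 0x15
word = 0x15 → little-endian bytes:
  [0]=0x15

15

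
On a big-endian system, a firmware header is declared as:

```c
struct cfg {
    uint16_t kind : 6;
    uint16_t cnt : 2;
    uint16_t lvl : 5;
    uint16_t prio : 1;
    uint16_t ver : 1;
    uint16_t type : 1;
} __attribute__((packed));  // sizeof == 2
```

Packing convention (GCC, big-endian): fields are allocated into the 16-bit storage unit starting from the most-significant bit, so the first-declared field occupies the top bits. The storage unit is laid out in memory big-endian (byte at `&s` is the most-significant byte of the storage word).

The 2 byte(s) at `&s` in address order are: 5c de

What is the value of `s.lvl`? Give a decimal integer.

[0]=0x5c [1]=0xde (big-endian) → word 0x5cde
kind:6 @ bit 10 → (0x5cde>>10)&0x3f = 0x17
cnt:2 @ bit 8 → (0x5cde>>8)&0x3 = 0x0
lvl:5 @ bit 3 → (0x5cde>>3)&0x1f = 0x1b  ←
prio:1 @ bit 2 → (0x5cde>>2)&0x1 = 0x1
ver:1 @ bit 1 → (0x5cde>>1)&0x1 = 0x1
type:1 @ bit 0 → (0x5cde>>0)&0x1 = 0x0

27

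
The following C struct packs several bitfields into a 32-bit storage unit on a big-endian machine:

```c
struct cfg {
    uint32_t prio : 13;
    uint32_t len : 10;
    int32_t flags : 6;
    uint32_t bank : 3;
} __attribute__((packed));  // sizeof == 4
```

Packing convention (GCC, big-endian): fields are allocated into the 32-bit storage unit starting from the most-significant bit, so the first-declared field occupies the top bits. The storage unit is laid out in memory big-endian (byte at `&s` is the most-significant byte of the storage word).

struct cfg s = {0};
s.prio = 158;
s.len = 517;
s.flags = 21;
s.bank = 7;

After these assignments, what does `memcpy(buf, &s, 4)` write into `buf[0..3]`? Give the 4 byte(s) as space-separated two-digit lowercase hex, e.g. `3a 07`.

prio (13b) val=158 bits=0x9e at bit 19: 0x04f00000
len (10b) val=517 bits=0x205 at bit 9: 0x04f40a00
flags (6b) val=21 bits=0x15 at bit 3: 0x04f40aa8
bank (3b) val=7 bits=0x7 at bit 0: 0x04f40aaf
word = 0x04f40aaf → big-endian bytes:
  [0]=0x04  [1]=0xf4  [2]=0x0a  [3]=0xaf

04 f4 0a af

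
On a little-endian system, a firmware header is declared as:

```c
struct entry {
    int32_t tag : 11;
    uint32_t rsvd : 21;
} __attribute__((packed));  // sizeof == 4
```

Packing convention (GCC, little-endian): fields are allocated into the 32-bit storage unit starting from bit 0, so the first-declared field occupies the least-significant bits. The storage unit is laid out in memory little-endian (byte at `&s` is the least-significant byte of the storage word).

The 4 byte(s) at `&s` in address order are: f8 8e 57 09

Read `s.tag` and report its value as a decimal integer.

[0]=0xf8 [1]=0x8e [2]=0x57 [3]=0x09 (little-endian) → word 0x09578ef8
tag [0+:11] = (word>>0) & 0x7ff = 1784  ←
rsvd [11+:21] = (word>>11) & 0x1fffff = 76529
tag signed 11b, MSB=1: 1784 - 2048 = -264

-264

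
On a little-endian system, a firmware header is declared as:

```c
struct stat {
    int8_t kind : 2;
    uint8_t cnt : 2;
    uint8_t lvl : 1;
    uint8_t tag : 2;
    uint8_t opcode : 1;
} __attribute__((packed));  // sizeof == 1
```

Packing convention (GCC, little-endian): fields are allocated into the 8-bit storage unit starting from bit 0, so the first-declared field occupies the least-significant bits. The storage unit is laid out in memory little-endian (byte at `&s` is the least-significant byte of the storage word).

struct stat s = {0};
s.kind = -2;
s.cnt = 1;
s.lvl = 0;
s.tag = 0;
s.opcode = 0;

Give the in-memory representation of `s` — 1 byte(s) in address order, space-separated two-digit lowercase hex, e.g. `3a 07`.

kind (2b) val=-2 bits=0x2 at bit 0: 0x02
cnt (2b) val=1 bits=0x1 at bit 2: 0x06
lvl (1b) val=0 bits=0x0 at bit 4: 0x06
tag (2b) val=0 bits=0x0 at bit 5: 0x06
opcode (1b) val=0 bits=0x0 at bit 7: 0x06
word = 0x06 → little-endian bytes:
  [0]=0x06

06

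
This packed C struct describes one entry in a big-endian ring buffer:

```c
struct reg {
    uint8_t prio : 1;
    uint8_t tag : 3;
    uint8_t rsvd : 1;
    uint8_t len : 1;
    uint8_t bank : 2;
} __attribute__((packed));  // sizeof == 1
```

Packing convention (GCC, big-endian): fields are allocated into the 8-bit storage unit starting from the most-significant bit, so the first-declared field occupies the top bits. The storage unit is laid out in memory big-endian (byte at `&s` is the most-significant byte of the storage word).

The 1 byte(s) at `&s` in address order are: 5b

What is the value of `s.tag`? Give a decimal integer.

[0]=0x5b (big-endian) → word 0x5b
prio:1 @ bit 7 → (0x5b>>7)&0x1 = 0x0
tag:3 @ bit 4 → (0x5b>>4)&0x7 = 0x5  ←
rsvd:1 @ bit 3 → (0x5b>>3)&0x1 = 0x1
len:1 @ bit 2 → (0x5b>>2)&0x1 = 0x0
bank:2 @ bit 0 → (0x5b>>0)&0x3 = 0x3

5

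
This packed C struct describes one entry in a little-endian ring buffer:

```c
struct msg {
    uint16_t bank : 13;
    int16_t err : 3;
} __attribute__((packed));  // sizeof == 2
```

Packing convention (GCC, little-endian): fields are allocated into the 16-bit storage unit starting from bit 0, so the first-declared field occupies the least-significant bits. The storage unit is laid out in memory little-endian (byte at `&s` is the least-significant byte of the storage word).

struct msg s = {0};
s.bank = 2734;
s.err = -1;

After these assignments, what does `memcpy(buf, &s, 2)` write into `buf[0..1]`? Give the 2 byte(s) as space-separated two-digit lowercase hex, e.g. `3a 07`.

ae ea

bank:13 = 2734 → 0xaae << 0 → word 0x0aae
err:3 = -1 → 0x7 << 13 → word 0xeaae
word = 0xeaae → little-endian bytes:
  [0]=0xae  [1]=0xea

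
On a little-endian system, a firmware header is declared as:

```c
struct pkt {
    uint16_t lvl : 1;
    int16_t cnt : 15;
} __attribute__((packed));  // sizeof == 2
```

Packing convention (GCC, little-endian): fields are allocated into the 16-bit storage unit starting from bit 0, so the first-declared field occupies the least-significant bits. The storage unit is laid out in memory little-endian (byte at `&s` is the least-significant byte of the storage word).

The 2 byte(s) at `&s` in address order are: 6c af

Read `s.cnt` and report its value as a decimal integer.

-10314

[0]=0x6c [1]=0xaf (little-endian) → word 0xaf6c
lvl [0+:1] = (word>>0) & 0x1 = 0
cnt [1+:15] = (word>>1) & 0x7fff = 22454  ←
cnt signed 15b, MSB=1: 22454 - 32768 = -10314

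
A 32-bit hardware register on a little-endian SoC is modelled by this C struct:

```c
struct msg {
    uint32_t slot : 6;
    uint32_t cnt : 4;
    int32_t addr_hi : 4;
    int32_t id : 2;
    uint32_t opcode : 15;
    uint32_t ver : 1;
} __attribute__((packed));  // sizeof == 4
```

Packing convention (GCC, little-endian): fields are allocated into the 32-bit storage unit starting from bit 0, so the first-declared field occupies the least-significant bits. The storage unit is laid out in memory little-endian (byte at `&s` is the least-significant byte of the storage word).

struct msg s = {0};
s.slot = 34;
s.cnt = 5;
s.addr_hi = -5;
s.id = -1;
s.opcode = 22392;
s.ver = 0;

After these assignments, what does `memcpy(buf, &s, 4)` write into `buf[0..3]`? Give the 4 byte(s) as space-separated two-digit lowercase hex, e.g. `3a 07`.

slot (6b) val=34 bits=0x22 at bit 0: 0x00000022
cnt (4b) val=5 bits=0x5 at bit 6: 0x00000162
addr_hi (4b) val=-5 bits=0xb at bit 10: 0x00002d62
id (2b) val=-1 bits=0x3 at bit 14: 0x0000ed62
opcode (15b) val=22392 bits=0x5778 at bit 16: 0x5778ed62
ver (1b) val=0 bits=0x0 at bit 31: 0x5778ed62
word = 0x5778ed62 → little-endian bytes:
  [0]=0x62  [1]=0xed  [2]=0x78  [3]=0x57

62 ed 78 57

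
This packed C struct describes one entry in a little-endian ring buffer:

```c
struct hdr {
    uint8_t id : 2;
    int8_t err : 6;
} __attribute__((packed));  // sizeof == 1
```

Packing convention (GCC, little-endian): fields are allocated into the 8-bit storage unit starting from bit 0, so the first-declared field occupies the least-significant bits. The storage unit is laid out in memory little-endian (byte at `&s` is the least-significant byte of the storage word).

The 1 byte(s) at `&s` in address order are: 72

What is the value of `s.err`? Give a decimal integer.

[0]=0x72 (little-endian) → word 0x72
id:2 @ bit 0 → (0x72>>0)&0x3 = 0x2
err:6 @ bit 2 → (0x72>>2)&0x3f = 0x1c  ←
err signed 6b, MSB=0: value = 28

28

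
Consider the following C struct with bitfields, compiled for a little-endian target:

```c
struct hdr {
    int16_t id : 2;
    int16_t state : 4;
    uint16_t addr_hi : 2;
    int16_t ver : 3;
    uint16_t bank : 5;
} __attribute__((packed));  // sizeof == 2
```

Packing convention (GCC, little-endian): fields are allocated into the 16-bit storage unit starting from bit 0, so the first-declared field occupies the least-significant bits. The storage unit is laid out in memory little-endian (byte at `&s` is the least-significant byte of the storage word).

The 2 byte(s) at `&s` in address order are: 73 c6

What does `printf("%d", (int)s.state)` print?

-4

[0]=0x73 [1]=0xc6 (little-endian) → word 0xc673
id:2 @ bit 0 → (0xc673>>0)&0x3 = 0x3
state:4 @ bit 2 → (0xc673>>2)&0xf = 0xc  ←
addr_hi:2 @ bit 6 → (0xc673>>6)&0x3 = 0x1
ver:3 @ bit 8 → (0xc673>>8)&0x7 = 0x6
bank:5 @ bit 11 → (0xc673>>11)&0x1f = 0x18
state signed 4b, MSB=1: 12 - 16 = -4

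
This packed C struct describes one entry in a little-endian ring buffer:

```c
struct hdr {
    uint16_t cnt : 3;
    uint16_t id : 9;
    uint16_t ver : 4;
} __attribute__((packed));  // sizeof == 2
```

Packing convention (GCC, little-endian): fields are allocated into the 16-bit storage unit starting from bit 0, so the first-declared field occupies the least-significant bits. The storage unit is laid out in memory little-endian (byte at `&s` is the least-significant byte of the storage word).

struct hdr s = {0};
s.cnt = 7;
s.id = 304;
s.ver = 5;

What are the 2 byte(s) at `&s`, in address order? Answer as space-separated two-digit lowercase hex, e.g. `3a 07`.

cnt:3 = 7 → 0x7 << 0 → word 0x0007
id:9 = 304 → 0x130 << 3 → word 0x0987
ver:4 = 5 → 0x5 << 12 → word 0x5987
word = 0x5987 → little-endian bytes:
  [0]=0x87  [1]=0x59

87 59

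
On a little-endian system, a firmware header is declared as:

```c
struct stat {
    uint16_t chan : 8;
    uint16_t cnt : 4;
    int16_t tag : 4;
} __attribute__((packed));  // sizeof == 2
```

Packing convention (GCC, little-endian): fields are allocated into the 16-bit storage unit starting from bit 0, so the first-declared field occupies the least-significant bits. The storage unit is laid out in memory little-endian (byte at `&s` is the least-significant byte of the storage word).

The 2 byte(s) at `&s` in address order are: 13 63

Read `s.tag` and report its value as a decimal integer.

[0]=0x13 [1]=0x63 (little-endian) → word 0x6313
chan:8 @ bit 0 → (0x6313>>0)&0xff = 0x13
cnt:4 @ bit 8 → (0x6313>>8)&0xf = 0x3
tag:4 @ bit 12 → (0x6313>>12)&0xf = 0x6  ←
tag signed 4b, MSB=0: value = 6

6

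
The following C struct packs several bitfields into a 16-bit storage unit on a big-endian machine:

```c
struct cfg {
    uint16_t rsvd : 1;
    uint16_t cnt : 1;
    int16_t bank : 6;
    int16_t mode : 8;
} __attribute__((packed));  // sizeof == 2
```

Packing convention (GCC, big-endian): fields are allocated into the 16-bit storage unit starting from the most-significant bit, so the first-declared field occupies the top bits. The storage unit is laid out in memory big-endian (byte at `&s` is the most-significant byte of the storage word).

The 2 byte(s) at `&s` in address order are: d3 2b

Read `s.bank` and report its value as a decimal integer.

19

[0]=0xd3 [1]=0x2b (big-endian) → word 0xd32b
rsvd [15+:1] = (word>>15) & 0x1 = 1
cnt [14+:1] = (word>>14) & 0x1 = 1
bank [8+:6] = (word>>8) & 0x3f = 19  ←
mode [0+:8] = (word>>0) & 0xff = 43
bank signed 6b, MSB=0: value = 19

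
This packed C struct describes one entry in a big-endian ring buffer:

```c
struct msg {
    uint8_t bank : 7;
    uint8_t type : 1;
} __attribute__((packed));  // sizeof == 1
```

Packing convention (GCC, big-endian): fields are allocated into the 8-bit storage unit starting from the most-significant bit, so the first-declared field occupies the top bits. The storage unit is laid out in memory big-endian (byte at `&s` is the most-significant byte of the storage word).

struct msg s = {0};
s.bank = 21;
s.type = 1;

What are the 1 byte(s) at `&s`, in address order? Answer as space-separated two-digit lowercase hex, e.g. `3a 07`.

2b

bank (7b) val=21 bits=0x15 at bit 1: 0x2a
type (1b) val=1 bits=0x1 at bit 0: 0x2b
word = 0x2b → big-endian bytes:
  [0]=0x2b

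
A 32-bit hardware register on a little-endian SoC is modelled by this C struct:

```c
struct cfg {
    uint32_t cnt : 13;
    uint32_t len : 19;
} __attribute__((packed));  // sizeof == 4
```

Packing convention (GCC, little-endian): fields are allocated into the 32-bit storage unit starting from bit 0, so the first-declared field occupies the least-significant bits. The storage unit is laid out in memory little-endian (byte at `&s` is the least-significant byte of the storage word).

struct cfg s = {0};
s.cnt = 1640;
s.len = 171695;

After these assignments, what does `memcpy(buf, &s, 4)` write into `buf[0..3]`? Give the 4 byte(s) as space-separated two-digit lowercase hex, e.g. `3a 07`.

68 e6 d5 53

cnt:13 = 1640 → 0x668 << 0 → word 0x00000668
len:19 = 171695 → 0x29eaf << 13 → word 0x53d5e668
word = 0x53d5e668 → little-endian bytes:
  [0]=0x68  [1]=0xe6  [2]=0xd5  [3]=0x53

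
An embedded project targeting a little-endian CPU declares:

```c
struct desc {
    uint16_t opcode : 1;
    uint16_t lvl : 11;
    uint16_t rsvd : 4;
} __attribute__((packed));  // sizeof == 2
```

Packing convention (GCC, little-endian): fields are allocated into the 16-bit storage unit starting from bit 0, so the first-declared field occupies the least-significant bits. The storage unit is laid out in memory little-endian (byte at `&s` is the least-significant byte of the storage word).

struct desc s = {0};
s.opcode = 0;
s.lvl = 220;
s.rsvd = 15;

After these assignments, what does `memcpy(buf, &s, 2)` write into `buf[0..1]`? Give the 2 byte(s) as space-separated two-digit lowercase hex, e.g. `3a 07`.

b8 f1

[0+:1] opcode=0 & 0x1 = 0x0; word=0x0000
[1+:11] lvl=220 & 0x7ff = 0xdc; word=0x01b8
[12+:4] rsvd=15 & 0xf = 0xf; word=0xf1b8
word = 0xf1b8 → little-endian bytes:
  [0]=0xb8  [1]=0xf1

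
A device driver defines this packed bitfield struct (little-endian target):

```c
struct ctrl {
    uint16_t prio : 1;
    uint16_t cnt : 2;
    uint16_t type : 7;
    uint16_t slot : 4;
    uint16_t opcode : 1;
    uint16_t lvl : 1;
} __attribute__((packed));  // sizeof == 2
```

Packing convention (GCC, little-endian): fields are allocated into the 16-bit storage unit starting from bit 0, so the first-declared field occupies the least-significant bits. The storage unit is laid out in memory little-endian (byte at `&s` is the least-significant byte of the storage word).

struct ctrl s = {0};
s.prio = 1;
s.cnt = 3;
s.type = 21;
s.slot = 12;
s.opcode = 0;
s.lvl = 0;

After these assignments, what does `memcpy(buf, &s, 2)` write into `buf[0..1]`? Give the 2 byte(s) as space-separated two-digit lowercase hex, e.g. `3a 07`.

prio:1 = 1 → 0x1 << 0 → word 0x0001
cnt:2 = 3 → 0x3 << 1 → word 0x0007
type:7 = 21 → 0x15 << 3 → word 0x00af
slot:4 = 12 → 0xc << 10 → word 0x30af
opcode:1 = 0 → 0x0 << 14 → word 0x30af
lvl:1 = 0 → 0x0 << 15 → word 0x30af
word = 0x30af → little-endian bytes:
  [0]=0xaf  [1]=0x30

af 30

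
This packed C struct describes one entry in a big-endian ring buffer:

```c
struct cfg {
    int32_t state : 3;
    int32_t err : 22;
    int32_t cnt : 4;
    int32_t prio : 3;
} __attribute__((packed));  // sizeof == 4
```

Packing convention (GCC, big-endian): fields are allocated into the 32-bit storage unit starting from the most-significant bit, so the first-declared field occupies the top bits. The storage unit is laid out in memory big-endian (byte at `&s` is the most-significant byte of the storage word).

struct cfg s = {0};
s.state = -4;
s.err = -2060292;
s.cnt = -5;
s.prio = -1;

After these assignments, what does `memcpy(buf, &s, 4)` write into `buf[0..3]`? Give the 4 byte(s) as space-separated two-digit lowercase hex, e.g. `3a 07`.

90 47 fe 5f

[29+:3] state=-4 & 0x7 = 0x4; word=0x80000000
[7+:22] err=-2060292 & 0x3fffff = 0x208ffc; word=0x9047fe00
[3+:4] cnt=-5 & 0xf = 0xb; word=0x9047fe58
[0+:3] prio=-1 & 0x7 = 0x7; word=0x9047fe5f
word = 0x9047fe5f → big-endian bytes:
  [0]=0x90  [1]=0x47  [2]=0xfe  [3]=0x5f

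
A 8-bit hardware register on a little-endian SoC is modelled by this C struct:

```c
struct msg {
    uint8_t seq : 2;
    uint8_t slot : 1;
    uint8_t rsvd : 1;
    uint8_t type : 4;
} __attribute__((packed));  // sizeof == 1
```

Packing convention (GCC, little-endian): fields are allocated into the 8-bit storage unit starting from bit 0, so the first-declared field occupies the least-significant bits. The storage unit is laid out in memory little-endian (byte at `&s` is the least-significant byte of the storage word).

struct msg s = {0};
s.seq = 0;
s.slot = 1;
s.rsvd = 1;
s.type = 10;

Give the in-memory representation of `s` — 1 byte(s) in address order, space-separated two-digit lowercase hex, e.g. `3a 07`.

seq:2 = 0 → 0x0 << 0 → word 0x00
slot:1 = 1 → 0x1 << 2 → word 0x04
rsvd:1 = 1 → 0x1 << 3 → word 0x0c
type:4 = 10 → 0xa << 4 → word 0xac
word = 0xac → little-endian bytes:
  [0]=0xac

ac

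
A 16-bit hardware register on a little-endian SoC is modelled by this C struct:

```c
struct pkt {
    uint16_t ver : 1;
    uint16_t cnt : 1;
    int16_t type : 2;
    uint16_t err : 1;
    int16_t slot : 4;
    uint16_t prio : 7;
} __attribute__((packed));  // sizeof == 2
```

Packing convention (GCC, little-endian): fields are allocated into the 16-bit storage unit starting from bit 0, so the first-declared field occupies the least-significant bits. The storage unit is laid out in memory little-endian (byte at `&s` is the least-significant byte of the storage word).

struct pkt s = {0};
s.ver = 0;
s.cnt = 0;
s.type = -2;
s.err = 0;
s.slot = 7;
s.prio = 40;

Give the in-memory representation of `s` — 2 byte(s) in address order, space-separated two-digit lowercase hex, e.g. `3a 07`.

ver:1 = 0 → 0x0 << 0 → word 0x0000
cnt:1 = 0 → 0x0 << 1 → word 0x0000
type:2 = -2 → 0x2 << 2 → word 0x0008
err:1 = 0 → 0x0 << 4 → word 0x0008
slot:4 = 7 → 0x7 << 5 → word 0x00e8
prio:7 = 40 → 0x28 << 9 → word 0x50e8
word = 0x50e8 → little-endian bytes:
  [0]=0xe8  [1]=0x50

e8 50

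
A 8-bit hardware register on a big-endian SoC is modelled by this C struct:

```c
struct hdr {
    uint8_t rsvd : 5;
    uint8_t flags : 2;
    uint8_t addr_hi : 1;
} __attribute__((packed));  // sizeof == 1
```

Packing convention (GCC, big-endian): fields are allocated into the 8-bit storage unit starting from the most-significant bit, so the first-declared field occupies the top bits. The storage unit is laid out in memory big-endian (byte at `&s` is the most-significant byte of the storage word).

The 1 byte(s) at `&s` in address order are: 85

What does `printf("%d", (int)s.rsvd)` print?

16

[0]=0x85 (big-endian) → word 0x85
rsvd:5 @ bit 3 → (0x85>>3)&0x1f = 0x10  ←
flags:2 @ bit 1 → (0x85>>1)&0x3 = 0x2
addr_hi:1 @ bit 0 → (0x85>>0)&0x1 = 0x1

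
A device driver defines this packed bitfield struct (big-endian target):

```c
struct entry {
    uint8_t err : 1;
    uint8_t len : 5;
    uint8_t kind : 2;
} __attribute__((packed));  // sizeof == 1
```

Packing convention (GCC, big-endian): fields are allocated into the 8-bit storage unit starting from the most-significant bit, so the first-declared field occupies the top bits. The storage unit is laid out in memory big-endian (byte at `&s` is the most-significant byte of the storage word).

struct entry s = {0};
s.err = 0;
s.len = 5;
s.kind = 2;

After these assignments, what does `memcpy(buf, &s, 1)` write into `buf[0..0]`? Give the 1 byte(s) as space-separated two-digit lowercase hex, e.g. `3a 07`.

[7+:1] err=0 & 0x1 = 0x0; word=0x00
[2+:5] len=5 & 0x1f = 0x5; word=0x14
[0+:2] kind=2 & 0x3 = 0x2; word=0x16
word = 0x16 → big-endian bytes:
  [0]=0x16

16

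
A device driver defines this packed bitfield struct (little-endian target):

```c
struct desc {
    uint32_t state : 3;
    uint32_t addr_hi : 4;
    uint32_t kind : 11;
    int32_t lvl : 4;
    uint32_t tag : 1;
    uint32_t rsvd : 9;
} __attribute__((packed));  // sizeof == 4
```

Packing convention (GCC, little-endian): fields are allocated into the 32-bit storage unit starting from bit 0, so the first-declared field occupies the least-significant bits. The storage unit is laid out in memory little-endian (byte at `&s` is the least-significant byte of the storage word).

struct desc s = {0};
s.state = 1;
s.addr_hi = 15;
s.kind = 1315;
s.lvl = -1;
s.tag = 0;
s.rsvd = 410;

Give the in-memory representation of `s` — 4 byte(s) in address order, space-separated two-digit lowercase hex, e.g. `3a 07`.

state (3b) val=1 bits=0x1 at bit 0: 0x00000001
addr_hi (4b) val=15 bits=0xf at bit 3: 0x00000079
kind (11b) val=1315 bits=0x523 at bit 7: 0x000291f9
lvl (4b) val=-1 bits=0xf at bit 18: 0x003e91f9
tag (1b) val=0 bits=0x0 at bit 22: 0x003e91f9
rsvd (9b) val=410 bits=0x19a at bit 23: 0xcd3e91f9
word = 0xcd3e91f9 → little-endian bytes:
  [0]=0xf9  [1]=0x91  [2]=0x3e  [3]=0xcd

f9 91 3e cd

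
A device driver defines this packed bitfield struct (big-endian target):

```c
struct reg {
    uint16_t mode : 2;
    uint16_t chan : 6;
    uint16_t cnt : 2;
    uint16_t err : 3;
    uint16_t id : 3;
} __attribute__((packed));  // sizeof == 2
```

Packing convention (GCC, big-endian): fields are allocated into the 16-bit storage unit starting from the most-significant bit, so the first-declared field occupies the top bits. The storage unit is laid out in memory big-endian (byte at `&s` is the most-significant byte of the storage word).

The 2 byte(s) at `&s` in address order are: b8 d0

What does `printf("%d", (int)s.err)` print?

2

[0]=0xb8 [1]=0xd0 (big-endian) → word 0xb8d0
mode [14+:2] = (word>>14) & 0x3 = 2
chan [8+:6] = (word>>8) & 0x3f = 56
cnt [6+:2] = (word>>6) & 0x3 = 3
err [3+:3] = (word>>3) & 0x7 = 2  ←
id [0+:3] = (word>>0) & 0x7 = 0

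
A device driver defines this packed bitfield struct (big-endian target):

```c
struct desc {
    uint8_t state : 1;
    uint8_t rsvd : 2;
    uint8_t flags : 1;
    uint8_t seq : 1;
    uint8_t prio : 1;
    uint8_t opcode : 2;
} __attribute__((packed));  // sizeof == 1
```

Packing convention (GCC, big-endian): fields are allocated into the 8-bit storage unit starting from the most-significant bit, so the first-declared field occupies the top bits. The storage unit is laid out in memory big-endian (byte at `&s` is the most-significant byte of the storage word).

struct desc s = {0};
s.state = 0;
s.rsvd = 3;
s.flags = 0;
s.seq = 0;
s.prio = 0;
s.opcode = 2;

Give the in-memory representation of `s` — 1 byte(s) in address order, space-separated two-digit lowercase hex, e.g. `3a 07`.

62

state (1b) val=0 bits=0x0 at bit 7: 0x00
rsvd (2b) val=3 bits=0x3 at bit 5: 0x60
flags (1b) val=0 bits=0x0 at bit 4: 0x60
seq (1b) val=0 bits=0x0 at bit 3: 0x60
prio (1b) val=0 bits=0x0 at bit 2: 0x60
opcode (2b) val=2 bits=0x2 at bit 0: 0x62
word = 0x62 → big-endian bytes:
  [0]=0x62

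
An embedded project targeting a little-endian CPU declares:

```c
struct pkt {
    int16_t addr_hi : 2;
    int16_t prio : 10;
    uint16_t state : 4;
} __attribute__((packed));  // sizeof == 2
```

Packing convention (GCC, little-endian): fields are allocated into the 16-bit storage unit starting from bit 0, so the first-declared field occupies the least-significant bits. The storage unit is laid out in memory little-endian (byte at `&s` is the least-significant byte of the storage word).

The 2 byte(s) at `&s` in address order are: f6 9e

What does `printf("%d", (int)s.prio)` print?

[0]=0xf6 [1]=0x9e (little-endian) → word 0x9ef6
addr_hi [0+:2] = (word>>0) & 0x3 = 2
prio [2+:10] = (word>>2) & 0x3ff = 957  ←
state [12+:4] = (word>>12) & 0xf = 9
prio signed 10b, MSB=1: 957 - 1024 = -67

-67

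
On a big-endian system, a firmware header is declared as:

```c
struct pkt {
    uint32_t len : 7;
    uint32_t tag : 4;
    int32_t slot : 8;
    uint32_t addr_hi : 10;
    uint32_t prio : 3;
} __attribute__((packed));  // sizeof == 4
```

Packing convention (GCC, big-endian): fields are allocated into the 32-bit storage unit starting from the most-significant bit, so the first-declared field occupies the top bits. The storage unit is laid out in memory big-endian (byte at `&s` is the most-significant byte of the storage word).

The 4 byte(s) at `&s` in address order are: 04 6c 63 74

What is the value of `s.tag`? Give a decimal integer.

[0]=0x04 [1]=0x6c [2]=0x63 [3]=0x74 (big-endian) → word 0x046c6374
len [25+:7] = (word>>25) & 0x7f = 2
tag [21+:4] = (word>>21) & 0xf = 3  ←
slot [13+:8] = (word>>13) & 0xff = 99
addr_hi [3+:10] = (word>>3) & 0x3ff = 110
prio [0+:3] = (word>>0) & 0x7 = 4

3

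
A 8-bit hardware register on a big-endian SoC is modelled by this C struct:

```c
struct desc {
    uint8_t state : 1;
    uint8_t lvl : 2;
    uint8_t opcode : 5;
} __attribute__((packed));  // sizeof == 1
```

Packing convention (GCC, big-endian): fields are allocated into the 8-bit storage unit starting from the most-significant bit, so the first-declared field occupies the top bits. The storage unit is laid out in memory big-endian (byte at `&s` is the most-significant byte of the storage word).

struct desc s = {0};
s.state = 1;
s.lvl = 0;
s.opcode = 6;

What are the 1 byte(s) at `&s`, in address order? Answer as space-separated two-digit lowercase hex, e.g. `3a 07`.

state (1b) val=1 bits=0x1 at bit 7: 0x80
lvl (2b) val=0 bits=0x0 at bit 5: 0x80
opcode (5b) val=6 bits=0x6 at bit 0: 0x86
word = 0x86 → big-endian bytes:
  [0]=0x86

86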